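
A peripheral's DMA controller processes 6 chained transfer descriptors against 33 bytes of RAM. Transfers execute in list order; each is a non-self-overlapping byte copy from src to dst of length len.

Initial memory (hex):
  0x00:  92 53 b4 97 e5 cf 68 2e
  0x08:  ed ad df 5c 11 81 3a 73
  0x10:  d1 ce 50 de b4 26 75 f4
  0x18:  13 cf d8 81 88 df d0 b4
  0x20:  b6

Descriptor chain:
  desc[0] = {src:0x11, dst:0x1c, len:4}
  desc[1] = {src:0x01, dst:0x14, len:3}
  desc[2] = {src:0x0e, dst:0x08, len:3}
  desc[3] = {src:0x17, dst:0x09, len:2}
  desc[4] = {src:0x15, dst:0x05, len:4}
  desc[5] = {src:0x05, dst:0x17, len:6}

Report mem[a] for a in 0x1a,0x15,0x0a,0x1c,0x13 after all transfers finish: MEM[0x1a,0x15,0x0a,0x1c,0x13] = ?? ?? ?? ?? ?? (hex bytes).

#0 dst[0x1c+4] := {0xce,0x50,0xde,0xb4}
#1 dst[0x14+3] := {0x53,0xb4,0x97}
#2 dst[0x08+3] := {0x3a,0x73,0xd1}
#3 dst[0x09+2] := {0xf4,0x13}
#4 dst[0x05+4] := {0xb4,0x97,0xf4,0x13}
#5 dst[0x17+6] := {0xb4,0x97,0xf4,0x13,0xf4,0x13}
query mem[0x1a]=0x13, mem[0x15]=0xb4, mem[0x0a]=0x13, mem[0x1c]=0x13, mem[0x13]=0xde

MEM[0x1a,0x15,0x0a,0x1c,0x13] = 13 b4 13 13 de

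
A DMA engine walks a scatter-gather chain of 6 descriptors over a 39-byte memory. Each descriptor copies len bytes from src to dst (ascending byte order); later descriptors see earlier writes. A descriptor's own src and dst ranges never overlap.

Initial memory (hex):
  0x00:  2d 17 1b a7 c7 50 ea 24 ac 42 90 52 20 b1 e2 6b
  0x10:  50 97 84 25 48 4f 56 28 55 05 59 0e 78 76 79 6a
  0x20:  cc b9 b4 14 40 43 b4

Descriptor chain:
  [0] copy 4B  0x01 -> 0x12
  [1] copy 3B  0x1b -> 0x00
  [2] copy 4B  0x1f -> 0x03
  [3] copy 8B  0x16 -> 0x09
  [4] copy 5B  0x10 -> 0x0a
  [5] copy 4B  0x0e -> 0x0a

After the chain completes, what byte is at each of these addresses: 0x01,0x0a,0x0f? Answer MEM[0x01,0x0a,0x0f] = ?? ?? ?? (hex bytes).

MEM[0x01,0x0a,0x0f] = 78 a7 78

#0 dst[0x12+4] := {0x17,0x1b,0xa7,0xc7}
#1 dst[0x00+3] := {0x0e,0x78,0x76}
#2 dst[0x03+4] := {0x6a,0xcc,0xb9,0xb4}
#3 dst[0x09+8] := {0x56,0x28,0x55,0x05,0x59,0x0e,0x78,0x76}
#4 dst[0x0a+5] := {0x76,0x97,0x17,0x1b,0xa7}
#5 dst[0x0a+4] := {0xa7,0x78,0x76,0x97}
query mem[0x01]=0x78, mem[0x0a]=0xa7, mem[0x0f]=0x78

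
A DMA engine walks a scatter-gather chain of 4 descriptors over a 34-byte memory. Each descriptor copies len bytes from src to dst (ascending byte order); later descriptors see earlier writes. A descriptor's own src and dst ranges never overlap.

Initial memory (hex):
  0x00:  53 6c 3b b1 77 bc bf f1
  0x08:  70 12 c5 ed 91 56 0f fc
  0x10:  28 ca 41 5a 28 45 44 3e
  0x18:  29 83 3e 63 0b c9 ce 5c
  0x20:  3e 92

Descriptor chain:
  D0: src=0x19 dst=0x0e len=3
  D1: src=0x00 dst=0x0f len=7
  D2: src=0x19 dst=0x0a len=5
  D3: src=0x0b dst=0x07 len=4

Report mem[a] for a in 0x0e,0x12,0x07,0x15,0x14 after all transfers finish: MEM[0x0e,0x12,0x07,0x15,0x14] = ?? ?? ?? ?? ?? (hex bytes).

MEM[0x0e,0x12,0x07,0x15,0x14] = c9 b1 3e bf bc

  after D0: wrote 3B at 0x0e = 833e63
  after D1: wrote 7B at 0x0f = 536c3bb177bcbf
  after D2: wrote 5B at 0x0a = 833e630bc9
  after D3: wrote 4B at 0x07 = 3e630bc9
query mem[0x0e]=0xc9, mem[0x12]=0xb1, mem[0x07]=0x3e, mem[0x15]=0xbf, mem[0x14]=0xbc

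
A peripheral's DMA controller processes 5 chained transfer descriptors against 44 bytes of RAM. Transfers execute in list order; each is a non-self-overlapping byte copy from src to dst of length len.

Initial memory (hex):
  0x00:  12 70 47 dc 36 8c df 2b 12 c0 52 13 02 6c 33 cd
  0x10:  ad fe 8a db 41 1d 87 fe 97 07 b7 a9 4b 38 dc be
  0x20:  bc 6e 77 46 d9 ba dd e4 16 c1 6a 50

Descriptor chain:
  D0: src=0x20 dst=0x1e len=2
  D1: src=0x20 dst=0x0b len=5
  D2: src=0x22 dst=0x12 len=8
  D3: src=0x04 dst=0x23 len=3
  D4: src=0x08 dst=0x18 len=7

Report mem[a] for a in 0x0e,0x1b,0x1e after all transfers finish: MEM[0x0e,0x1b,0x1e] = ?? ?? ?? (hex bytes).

MEM[0x0e,0x1b,0x1e] = 46 bc 46

D0: mem[0x1e..0x1f] <- [bc 6e]
D1: mem[0x0b..0x0f] <- [bc 6e 77 46 d9]
D2: mem[0x12..0x19] <- [77 46 d9 ba dd e4 16 c1]
D3: mem[0x23..0x25] <- [36 8c df]
D4: mem[0x18..0x1e] <- [12 c0 52 bc 6e 77 46]
query mem[0x0e]=0x46, mem[0x1b]=0xbc, mem[0x1e]=0x46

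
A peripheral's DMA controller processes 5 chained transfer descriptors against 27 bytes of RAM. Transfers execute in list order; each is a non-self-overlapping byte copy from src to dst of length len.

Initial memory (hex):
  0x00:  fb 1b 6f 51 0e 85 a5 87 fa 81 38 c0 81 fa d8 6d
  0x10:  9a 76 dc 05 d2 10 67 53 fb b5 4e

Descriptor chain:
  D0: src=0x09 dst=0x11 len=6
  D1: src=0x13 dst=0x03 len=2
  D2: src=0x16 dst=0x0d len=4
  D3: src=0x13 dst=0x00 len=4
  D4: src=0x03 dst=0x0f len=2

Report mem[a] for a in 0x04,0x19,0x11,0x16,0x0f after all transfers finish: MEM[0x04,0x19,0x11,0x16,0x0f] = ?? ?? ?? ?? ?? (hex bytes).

MEM[0x04,0x19,0x11,0x16,0x0f] = 81 b5 81 d8 d8

#0 dst[0x11+6] := {0x81,0x38,0xc0,0x81,0xfa,0xd8}
#1 dst[0x03+2] := {0xc0,0x81}
#2 dst[0x0d+4] := {0xd8,0x53,0xfb,0xb5}
#3 dst[0x00+4] := {0xc0,0x81,0xfa,0xd8}
#4 dst[0x0f+2] := {0xd8,0x81}
query mem[0x04]=0x81, mem[0x19]=0xb5, mem[0x11]=0x81, mem[0x16]=0xd8, mem[0x0f]=0xd8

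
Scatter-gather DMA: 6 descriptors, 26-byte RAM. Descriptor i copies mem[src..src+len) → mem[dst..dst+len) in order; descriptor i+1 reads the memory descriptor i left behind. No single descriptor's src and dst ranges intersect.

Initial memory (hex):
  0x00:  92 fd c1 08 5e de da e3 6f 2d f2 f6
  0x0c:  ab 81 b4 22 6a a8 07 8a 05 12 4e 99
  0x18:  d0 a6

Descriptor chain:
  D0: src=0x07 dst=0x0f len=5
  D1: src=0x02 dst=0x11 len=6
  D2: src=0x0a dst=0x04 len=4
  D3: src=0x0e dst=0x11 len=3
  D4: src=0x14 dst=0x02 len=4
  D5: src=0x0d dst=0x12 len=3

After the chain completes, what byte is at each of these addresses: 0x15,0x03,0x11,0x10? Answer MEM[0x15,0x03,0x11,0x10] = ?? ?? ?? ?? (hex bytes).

#0 dst[0x0f+5] := {0xe3,0x6f,0x2d,0xf2,0xf6}
#1 dst[0x11+6] := {0xc1,0x08,0x5e,0xde,0xda,0xe3}
#2 dst[0x04+4] := {0xf2,0xf6,0xab,0x81}
#3 dst[0x11+3] := {0xb4,0xe3,0x6f}
#4 dst[0x02+4] := {0xde,0xda,0xe3,0x99}
#5 dst[0x12+3] := {0x81,0xb4,0xe3}
query mem[0x15]=0xda, mem[0x03]=0xda, mem[0x11]=0xb4, mem[0x10]=0x6f

MEM[0x15,0x03,0x11,0x10] = da da b4 6f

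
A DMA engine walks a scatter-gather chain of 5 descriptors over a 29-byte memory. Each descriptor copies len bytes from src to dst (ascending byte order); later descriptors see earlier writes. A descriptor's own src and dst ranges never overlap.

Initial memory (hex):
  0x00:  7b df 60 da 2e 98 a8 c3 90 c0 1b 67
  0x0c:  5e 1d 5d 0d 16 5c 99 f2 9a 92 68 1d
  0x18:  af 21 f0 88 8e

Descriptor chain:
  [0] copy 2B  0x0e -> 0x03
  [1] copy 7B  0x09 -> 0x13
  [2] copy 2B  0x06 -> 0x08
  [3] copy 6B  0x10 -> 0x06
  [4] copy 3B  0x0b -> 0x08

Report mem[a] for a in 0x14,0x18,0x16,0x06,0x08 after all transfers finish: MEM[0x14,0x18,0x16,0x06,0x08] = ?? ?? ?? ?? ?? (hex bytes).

MEM[0x14,0x18,0x16,0x06,0x08] = 1b 5d 5e 16 67

  after D0: wrote 2B at 0x03 = 5d0d
  after D1: wrote 7B at 0x13 = c01b675e1d5d0d
  after D2: wrote 2B at 0x08 = a8c3
  after D3: wrote 6B at 0x06 = 165c99c01b67
  after D4: wrote 3B at 0x08 = 675e1d
query mem[0x14]=0x1b, mem[0x18]=0x5d, mem[0x16]=0x5e, mem[0x06]=0x16, mem[0x08]=0x67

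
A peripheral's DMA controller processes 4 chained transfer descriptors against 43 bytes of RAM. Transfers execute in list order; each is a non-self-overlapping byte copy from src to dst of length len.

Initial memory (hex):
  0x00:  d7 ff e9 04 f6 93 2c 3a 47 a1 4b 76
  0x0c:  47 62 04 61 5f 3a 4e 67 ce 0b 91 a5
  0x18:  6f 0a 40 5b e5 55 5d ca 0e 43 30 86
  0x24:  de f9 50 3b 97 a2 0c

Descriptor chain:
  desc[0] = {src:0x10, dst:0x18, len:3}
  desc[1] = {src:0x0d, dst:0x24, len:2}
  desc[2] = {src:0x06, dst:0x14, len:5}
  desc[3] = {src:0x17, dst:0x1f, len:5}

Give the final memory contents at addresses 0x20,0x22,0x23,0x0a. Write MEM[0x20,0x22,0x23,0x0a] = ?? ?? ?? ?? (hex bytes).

MEM[0x20,0x22,0x23,0x0a] = 4b 4e 5b 4b

#0 dst[0x18+3] := {0x5f,0x3a,0x4e}
#1 dst[0x24+2] := {0x62,0x04}
#2 dst[0x14+5] := {0x2c,0x3a,0x47,0xa1,0x4b}
#3 dst[0x1f+5] := {0xa1,0x4b,0x3a,0x4e,0x5b}
query mem[0x20]=0x4b, mem[0x22]=0x4e, mem[0x23]=0x5b, mem[0x0a]=0x4b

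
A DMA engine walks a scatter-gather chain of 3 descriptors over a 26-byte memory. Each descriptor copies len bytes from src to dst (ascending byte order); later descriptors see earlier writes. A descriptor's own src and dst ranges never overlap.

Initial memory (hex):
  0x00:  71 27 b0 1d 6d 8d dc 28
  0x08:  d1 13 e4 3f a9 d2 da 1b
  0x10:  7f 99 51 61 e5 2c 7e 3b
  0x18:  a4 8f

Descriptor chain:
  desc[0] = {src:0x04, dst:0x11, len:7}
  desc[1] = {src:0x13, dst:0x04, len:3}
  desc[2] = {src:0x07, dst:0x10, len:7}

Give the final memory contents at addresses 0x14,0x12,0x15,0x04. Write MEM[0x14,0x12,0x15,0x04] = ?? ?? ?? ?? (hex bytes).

MEM[0x14,0x12,0x15,0x04] = 3f 13 a9 dc

#0 dst[0x11+7] := {0x6d,0x8d,0xdc,0x28,0xd1,0x13,0xe4}
#1 dst[0x04+3] := {0xdc,0x28,0xd1}
#2 dst[0x10+7] := {0x28,0xd1,0x13,0xe4,0x3f,0xa9,0xd2}
query mem[0x14]=0x3f, mem[0x12]=0x13, mem[0x15]=0xa9, mem[0x04]=0xdc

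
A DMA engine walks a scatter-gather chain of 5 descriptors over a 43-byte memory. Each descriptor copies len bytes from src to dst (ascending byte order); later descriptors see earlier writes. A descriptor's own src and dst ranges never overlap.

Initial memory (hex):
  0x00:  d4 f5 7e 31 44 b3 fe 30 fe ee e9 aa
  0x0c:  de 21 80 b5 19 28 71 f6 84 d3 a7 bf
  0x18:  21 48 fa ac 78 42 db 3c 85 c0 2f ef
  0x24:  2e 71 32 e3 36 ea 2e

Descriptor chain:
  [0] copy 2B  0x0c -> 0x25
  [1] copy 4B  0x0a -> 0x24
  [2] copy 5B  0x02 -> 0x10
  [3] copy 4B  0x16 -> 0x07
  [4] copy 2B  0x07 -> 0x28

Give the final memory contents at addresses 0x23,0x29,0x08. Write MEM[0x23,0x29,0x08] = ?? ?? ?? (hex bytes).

  after D0: wrote 2B at 0x25 = de21
  after D1: wrote 4B at 0x24 = e9aade21
  after D2: wrote 5B at 0x10 = 7e3144b3fe
  after D3: wrote 4B at 0x07 = a7bf2148
  after D4: wrote 2B at 0x28 = a7bf
query mem[0x23]=0xef, mem[0x29]=0xbf, mem[0x08]=0xbf

MEM[0x23,0x29,0x08] = ef bf bf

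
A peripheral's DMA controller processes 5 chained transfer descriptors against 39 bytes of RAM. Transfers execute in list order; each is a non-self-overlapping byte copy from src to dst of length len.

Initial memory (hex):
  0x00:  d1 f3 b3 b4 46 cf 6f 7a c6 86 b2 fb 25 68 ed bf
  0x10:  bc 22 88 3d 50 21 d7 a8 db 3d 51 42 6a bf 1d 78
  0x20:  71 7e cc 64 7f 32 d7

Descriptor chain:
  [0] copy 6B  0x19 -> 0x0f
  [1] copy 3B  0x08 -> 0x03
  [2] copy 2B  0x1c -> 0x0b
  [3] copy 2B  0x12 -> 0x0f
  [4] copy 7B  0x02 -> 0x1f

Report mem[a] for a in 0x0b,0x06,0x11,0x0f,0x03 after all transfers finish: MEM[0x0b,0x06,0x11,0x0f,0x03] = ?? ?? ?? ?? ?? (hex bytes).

MEM[0x0b,0x06,0x11,0x0f,0x03] = 6a 6f 42 6a c6

  after D0: wrote 6B at 0x0f = 3d51426abf1d
  after D1: wrote 3B at 0x03 = c686b2
  after D2: wrote 2B at 0x0b = 6abf
  after D3: wrote 2B at 0x0f = 6abf
  after D4: wrote 7B at 0x1f = b3c686b26f7ac6
query mem[0x0b]=0x6a, mem[0x06]=0x6f, mem[0x11]=0x42, mem[0x0f]=0x6a, mem[0x03]=0xc6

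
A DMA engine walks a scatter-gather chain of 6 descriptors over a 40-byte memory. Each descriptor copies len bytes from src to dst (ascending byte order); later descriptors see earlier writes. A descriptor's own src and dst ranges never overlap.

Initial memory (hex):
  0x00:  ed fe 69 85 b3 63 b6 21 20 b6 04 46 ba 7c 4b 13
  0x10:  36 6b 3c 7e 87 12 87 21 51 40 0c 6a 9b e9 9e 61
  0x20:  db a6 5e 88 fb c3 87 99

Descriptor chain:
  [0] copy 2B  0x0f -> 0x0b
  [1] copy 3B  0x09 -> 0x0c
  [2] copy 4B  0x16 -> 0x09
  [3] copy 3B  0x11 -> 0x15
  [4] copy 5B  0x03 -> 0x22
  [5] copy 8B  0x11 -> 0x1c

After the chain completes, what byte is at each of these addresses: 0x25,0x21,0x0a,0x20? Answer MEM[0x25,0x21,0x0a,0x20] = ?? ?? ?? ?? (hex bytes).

MEM[0x25,0x21,0x0a,0x20] = b6 3c 21 6b

[0] 0x0f->0x0b len=2 : 13 36
[1] 0x09->0x0c len=3 : b6 04 13
[2] 0x16->0x09 len=4 : 87 21 51 40
[3] 0x11->0x15 len=3 : 6b 3c 7e
[4] 0x03->0x22 len=5 : 85 b3 63 b6 21
[5] 0x11->0x1c len=8 : 6b 3c 7e 87 6b 3c 7e 51
query mem[0x25]=0xb6, mem[0x21]=0x3c, mem[0x0a]=0x21, mem[0x20]=0x6b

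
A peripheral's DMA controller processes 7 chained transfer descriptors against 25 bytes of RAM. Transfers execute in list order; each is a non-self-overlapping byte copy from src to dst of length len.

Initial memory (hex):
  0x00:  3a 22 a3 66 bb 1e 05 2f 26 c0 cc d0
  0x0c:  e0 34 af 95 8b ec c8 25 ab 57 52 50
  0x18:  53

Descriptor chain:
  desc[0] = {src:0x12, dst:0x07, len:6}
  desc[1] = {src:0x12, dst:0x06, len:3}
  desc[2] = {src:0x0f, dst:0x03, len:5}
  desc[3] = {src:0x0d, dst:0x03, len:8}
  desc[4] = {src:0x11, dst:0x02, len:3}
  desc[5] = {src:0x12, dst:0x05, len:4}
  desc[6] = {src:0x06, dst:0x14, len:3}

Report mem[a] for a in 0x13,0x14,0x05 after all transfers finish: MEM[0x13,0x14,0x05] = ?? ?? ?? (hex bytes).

  after D0: wrote 6B at 0x07 = c825ab575250
  after D1: wrote 3B at 0x06 = c825ab
  after D2: wrote 5B at 0x03 = 958becc825
  after D3: wrote 8B at 0x03 = 34af958becc825ab
  after D4: wrote 3B at 0x02 = ecc825
  after D5: wrote 4B at 0x05 = c825ab57
  after D6: wrote 3B at 0x14 = 25ab57
query mem[0x13]=0x25, mem[0x14]=0x25, mem[0x05]=0xc8

MEM[0x13,0x14,0x05] = 25 25 c8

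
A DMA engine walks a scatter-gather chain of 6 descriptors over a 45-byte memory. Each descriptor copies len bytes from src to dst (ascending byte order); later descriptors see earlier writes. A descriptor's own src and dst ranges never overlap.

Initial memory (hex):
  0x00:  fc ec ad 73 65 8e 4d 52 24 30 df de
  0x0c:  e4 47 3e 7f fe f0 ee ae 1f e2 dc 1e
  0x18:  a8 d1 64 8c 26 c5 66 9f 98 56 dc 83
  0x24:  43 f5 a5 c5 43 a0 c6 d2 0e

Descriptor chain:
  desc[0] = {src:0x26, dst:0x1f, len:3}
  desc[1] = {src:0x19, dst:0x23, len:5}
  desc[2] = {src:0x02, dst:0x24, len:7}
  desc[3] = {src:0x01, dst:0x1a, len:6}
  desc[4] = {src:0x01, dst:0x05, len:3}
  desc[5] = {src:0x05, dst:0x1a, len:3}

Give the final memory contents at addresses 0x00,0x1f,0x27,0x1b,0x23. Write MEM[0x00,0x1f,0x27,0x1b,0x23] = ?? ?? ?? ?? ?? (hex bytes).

D0: mem[0x1f..0x21] <- [a5 c5 43]
D1: mem[0x23..0x27] <- [d1 64 8c 26 c5]
D2: mem[0x24..0x2a] <- [ad 73 65 8e 4d 52 24]
D3: mem[0x1a..0x1f] <- [ec ad 73 65 8e 4d]
D4: mem[0x05..0x07] <- [ec ad 73]
D5: mem[0x1a..0x1c] <- [ec ad 73]
query mem[0x00]=0xfc, mem[0x1f]=0x4d, mem[0x27]=0x8e, mem[0x1b]=0xad, mem[0x23]=0xd1

MEM[0x00,0x1f,0x27,0x1b,0x23] = fc 4d 8e ad d1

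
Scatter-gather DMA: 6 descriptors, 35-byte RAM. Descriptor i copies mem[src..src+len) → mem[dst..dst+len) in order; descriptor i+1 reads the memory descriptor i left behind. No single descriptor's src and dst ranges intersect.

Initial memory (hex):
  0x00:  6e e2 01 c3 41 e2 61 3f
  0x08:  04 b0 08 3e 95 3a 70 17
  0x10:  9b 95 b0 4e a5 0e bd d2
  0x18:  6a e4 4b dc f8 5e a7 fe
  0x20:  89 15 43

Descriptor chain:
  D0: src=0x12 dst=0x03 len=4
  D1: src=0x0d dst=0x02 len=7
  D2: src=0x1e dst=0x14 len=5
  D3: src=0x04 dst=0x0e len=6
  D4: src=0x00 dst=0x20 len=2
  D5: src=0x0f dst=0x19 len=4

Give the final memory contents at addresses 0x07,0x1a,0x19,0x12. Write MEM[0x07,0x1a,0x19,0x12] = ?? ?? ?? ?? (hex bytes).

D0: mem[0x03..0x06] <- [b0 4e a5 0e]
D1: mem[0x02..0x08] <- [3a 70 17 9b 95 b0 4e]
D2: mem[0x14..0x18] <- [a7 fe 89 15 43]
D3: mem[0x0e..0x13] <- [17 9b 95 b0 4e b0]
D4: mem[0x20..0x21] <- [6e e2]
D5: mem[0x19..0x1c] <- [9b 95 b0 4e]
query mem[0x07]=0xb0, mem[0x1a]=0x95, mem[0x19]=0x9b, mem[0x12]=0x4e

MEM[0x07,0x1a,0x19,0x12] = b0 95 9b 4e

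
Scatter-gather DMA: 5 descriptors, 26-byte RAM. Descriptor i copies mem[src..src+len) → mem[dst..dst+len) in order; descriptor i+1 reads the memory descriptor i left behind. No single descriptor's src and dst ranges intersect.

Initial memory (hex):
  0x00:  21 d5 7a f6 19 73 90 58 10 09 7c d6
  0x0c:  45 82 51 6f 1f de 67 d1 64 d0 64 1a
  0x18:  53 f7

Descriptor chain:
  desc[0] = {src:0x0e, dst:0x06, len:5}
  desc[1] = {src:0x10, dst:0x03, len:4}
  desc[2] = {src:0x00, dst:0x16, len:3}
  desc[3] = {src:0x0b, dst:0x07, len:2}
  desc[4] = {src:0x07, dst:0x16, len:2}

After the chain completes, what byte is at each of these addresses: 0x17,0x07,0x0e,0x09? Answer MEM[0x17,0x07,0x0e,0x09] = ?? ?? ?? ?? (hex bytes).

D0: mem[0x06..0x0a] <- [51 6f 1f de 67]
D1: mem[0x03..0x06] <- [1f de 67 d1]
D2: mem[0x16..0x18] <- [21 d5 7a]
D3: mem[0x07..0x08] <- [d6 45]
D4: mem[0x16..0x17] <- [d6 45]
query mem[0x17]=0x45, mem[0x07]=0xd6, mem[0x0e]=0x51, mem[0x09]=0xde

MEM[0x17,0x07,0x0e,0x09] = 45 d6 51 de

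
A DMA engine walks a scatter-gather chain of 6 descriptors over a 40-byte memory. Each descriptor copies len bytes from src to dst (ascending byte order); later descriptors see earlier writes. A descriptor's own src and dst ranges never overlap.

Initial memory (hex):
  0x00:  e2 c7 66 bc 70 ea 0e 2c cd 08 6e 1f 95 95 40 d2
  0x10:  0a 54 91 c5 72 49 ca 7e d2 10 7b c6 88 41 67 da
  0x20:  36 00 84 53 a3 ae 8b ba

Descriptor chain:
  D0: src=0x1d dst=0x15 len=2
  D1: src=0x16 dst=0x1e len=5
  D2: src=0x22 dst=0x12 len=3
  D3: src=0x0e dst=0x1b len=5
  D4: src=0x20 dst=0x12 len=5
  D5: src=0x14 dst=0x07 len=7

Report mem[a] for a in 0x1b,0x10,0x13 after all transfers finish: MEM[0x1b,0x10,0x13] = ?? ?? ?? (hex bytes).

MEM[0x1b,0x10,0x13] = 40 0a 10

[0] 0x1d->0x15 len=2 : 41 67
[1] 0x16->0x1e len=5 : 67 7e d2 10 7b
[2] 0x22->0x12 len=3 : 7b 53 a3
[3] 0x0e->0x1b len=5 : 40 d2 0a 54 7b
[4] 0x20->0x12 len=5 : d2 10 7b 53 a3
[5] 0x14->0x07 len=7 : 7b 53 a3 7e d2 10 7b
query mem[0x1b]=0x40, mem[0x10]=0x0a, mem[0x13]=0x10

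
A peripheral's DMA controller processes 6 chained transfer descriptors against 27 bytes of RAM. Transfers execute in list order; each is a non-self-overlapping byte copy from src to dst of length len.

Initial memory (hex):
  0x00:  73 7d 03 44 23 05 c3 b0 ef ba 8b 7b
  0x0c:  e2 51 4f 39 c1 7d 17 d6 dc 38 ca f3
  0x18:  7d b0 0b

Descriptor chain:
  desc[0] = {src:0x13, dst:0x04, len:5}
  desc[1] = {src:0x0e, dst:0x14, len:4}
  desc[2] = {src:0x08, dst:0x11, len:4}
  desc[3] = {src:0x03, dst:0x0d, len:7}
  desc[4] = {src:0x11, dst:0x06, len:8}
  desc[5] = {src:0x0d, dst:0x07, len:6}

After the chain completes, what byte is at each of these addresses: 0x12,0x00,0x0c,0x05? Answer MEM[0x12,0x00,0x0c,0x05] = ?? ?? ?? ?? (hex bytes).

MEM[0x12,0x00,0x0c,0x05] = f3 73 f3 dc

  after D0: wrote 5B at 0x04 = d6dc38caf3
  after D1: wrote 4B at 0x14 = 4f39c17d
  after D2: wrote 4B at 0x11 = f3ba8b7b
  after D3: wrote 7B at 0x0d = 44d6dc38caf3ba
  after D4: wrote 8B at 0x06 = caf3ba7b39c17d7d
  after D5: wrote 6B at 0x07 = 7dd6dc38caf3
query mem[0x12]=0xf3, mem[0x00]=0x73, mem[0x0c]=0xf3, mem[0x05]=0xdc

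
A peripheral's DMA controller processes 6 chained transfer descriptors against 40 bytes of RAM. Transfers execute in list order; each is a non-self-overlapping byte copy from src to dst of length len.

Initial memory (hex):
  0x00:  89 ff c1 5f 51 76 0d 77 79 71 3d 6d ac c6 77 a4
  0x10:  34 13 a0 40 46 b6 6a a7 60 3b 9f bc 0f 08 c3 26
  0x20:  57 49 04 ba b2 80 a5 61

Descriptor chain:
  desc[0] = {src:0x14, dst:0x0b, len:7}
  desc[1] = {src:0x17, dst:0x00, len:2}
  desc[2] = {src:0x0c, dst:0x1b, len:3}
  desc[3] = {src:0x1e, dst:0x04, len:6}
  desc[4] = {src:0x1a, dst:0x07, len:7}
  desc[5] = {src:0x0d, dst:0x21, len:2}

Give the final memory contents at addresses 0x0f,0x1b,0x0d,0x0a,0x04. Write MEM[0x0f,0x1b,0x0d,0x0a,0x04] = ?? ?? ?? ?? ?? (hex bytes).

#0 dst[0x0b+7] := {0x46,0xb6,0x6a,0xa7,0x60,0x3b,0x9f}
#1 dst[0x00+2] := {0xa7,0x60}
#2 dst[0x1b+3] := {0xb6,0x6a,0xa7}
#3 dst[0x04+6] := {0xc3,0x26,0x57,0x49,0x04,0xba}
#4 dst[0x07+7] := {0x9f,0xb6,0x6a,0xa7,0xc3,0x26,0x57}
#5 dst[0x21+2] := {0x57,0xa7}
query mem[0x0f]=0x60, mem[0x1b]=0xb6, mem[0x0d]=0x57, mem[0x0a]=0xa7, mem[0x04]=0xc3

MEM[0x0f,0x1b,0x0d,0x0a,0x04] = 60 b6 57 a7 c3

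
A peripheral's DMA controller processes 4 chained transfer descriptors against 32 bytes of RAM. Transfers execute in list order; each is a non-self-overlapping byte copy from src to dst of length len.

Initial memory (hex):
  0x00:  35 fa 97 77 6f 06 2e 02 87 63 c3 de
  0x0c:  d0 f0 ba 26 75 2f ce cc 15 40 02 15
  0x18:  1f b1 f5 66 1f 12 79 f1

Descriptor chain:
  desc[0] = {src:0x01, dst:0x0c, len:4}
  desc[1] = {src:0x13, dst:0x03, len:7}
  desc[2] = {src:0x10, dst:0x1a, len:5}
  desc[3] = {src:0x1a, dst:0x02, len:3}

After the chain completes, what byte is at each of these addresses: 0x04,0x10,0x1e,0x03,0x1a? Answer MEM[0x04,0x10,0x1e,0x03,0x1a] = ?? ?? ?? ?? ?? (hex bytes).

D0: mem[0x0c..0x0f] <- [fa 97 77 6f]
D1: mem[0x03..0x09] <- [cc 15 40 02 15 1f b1]
D2: mem[0x1a..0x1e] <- [75 2f ce cc 15]
D3: mem[0x02..0x04] <- [75 2f ce]
query mem[0x04]=0xce, mem[0x10]=0x75, mem[0x1e]=0x15, mem[0x03]=0x2f, mem[0x1a]=0x75

MEM[0x04,0x10,0x1e,0x03,0x1a] = ce 75 15 2f 75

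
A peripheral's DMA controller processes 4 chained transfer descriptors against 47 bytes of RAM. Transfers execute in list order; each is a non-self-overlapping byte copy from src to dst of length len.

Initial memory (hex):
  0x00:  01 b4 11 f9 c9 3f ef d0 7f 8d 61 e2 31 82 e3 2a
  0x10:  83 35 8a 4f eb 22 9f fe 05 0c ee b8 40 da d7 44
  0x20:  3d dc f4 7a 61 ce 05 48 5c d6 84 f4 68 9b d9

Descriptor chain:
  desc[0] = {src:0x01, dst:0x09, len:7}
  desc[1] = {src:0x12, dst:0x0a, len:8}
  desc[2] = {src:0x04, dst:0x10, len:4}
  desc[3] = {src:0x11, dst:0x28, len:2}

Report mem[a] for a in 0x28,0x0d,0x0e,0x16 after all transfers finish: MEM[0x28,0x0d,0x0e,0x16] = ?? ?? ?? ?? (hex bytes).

  after D0: wrote 7B at 0x09 = b411f9c93fefd0
  after D1: wrote 8B at 0x0a = 8a4feb229ffe050c
  after D2: wrote 4B at 0x10 = c93fefd0
  after D3: wrote 2B at 0x28 = 3fef
query mem[0x28]=0x3f, mem[0x0d]=0x22, mem[0x0e]=0x9f, mem[0x16]=0x9f

MEM[0x28,0x0d,0x0e,0x16] = 3f 22 9f 9f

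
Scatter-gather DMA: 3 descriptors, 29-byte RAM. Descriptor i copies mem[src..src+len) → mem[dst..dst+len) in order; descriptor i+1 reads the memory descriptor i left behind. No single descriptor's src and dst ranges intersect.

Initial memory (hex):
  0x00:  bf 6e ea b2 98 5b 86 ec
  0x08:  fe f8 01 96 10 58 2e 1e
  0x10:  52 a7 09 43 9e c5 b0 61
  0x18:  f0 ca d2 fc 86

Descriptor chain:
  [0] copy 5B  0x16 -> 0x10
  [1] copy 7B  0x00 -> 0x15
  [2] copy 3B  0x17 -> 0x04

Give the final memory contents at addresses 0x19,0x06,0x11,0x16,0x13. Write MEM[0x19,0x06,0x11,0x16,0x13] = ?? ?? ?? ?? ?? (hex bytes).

MEM[0x19,0x06,0x11,0x16,0x13] = 98 98 61 6e ca

D0: mem[0x10..0x14] <- [b0 61 f0 ca d2]
D1: mem[0x15..0x1b] <- [bf 6e ea b2 98 5b 86]
D2: mem[0x04..0x06] <- [ea b2 98]
query mem[0x19]=0x98, mem[0x06]=0x98, mem[0x11]=0x61, mem[0x16]=0x6e, mem[0x13]=0xca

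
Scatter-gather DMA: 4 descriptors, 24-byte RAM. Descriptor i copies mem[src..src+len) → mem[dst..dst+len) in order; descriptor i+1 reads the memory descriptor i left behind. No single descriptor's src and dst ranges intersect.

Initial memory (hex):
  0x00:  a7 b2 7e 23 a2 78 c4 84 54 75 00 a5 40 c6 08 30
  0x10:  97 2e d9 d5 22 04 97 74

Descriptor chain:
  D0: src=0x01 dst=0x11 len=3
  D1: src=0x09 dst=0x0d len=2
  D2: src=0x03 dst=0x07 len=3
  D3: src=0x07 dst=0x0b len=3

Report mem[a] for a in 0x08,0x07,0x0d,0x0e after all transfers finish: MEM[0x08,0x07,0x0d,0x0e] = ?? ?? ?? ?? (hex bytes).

#0 dst[0x11+3] := {0xb2,0x7e,0x23}
#1 dst[0x0d+2] := {0x75,0x00}
#2 dst[0x07+3] := {0x23,0xa2,0x78}
#3 dst[0x0b+3] := {0x23,0xa2,0x78}
query mem[0x08]=0xa2, mem[0x07]=0x23, mem[0x0d]=0x78, mem[0x0e]=0x00

MEM[0x08,0x07,0x0d,0x0e] = a2 23 78 00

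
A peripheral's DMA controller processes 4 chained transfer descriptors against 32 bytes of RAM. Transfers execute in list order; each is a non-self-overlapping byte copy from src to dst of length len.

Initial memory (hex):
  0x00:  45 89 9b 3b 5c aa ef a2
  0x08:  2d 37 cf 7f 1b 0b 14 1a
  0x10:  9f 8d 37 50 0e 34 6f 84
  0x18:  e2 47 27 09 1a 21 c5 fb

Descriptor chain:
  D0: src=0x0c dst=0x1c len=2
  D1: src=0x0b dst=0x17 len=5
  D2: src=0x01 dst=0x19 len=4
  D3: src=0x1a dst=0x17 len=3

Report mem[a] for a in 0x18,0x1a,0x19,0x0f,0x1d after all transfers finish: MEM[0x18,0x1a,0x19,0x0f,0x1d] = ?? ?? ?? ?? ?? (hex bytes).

[0] 0x0c->0x1c len=2 : 1b 0b
[1] 0x0b->0x17 len=5 : 7f 1b 0b 14 1a
[2] 0x01->0x19 len=4 : 89 9b 3b 5c
[3] 0x1a->0x17 len=3 : 9b 3b 5c
query mem[0x18]=0x3b, mem[0x1a]=0x9b, mem[0x19]=0x5c, mem[0x0f]=0x1a, mem[0x1d]=0x0b

MEM[0x18,0x1a,0x19,0x0f,0x1d] = 3b 9b 5c 1a 0b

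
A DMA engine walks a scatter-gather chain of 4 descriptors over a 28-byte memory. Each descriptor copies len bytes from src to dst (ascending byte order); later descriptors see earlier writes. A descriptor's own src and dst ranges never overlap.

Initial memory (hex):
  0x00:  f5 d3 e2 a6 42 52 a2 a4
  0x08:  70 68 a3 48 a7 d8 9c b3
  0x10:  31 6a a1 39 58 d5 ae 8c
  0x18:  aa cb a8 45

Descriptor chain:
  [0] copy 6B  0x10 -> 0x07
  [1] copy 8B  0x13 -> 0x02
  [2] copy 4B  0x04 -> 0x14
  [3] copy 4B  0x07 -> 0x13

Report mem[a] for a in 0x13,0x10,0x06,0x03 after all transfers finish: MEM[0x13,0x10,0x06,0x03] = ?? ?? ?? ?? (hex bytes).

D0: mem[0x07..0x0c] <- [31 6a a1 39 58 d5]
D1: mem[0x02..0x09] <- [39 58 d5 ae 8c aa cb a8]
D2: mem[0x14..0x17] <- [d5 ae 8c aa]
D3: mem[0x13..0x16] <- [aa cb a8 39]
query mem[0x13]=0xaa, mem[0x10]=0x31, mem[0x06]=0x8c, mem[0x03]=0x58

MEM[0x13,0x10,0x06,0x03] = aa 31 8c 58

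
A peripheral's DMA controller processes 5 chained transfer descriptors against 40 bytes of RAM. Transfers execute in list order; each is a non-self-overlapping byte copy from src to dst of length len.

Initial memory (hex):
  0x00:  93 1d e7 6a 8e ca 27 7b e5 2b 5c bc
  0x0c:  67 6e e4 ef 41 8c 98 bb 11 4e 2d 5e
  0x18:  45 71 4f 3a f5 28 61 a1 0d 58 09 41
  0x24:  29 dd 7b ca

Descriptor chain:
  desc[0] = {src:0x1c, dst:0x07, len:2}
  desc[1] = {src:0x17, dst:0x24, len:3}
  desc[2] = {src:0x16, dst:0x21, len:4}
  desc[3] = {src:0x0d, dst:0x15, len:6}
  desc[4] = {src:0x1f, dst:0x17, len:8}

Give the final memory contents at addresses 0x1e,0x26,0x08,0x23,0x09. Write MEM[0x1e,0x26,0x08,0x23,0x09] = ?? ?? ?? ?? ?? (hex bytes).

  after D0: wrote 2B at 0x07 = f528
  after D1: wrote 3B at 0x24 = 5e4571
  after D2: wrote 4B at 0x21 = 2d5e4571
  after D3: wrote 6B at 0x15 = 6ee4ef418c98
  after D4: wrote 8B at 0x17 = a10d2d5e45714571
query mem[0x1e]=0x71, mem[0x26]=0x71, mem[0x08]=0x28, mem[0x23]=0x45, mem[0x09]=0x2b

MEM[0x1e,0x26,0x08,0x23,0x09] = 71 71 28 45 2b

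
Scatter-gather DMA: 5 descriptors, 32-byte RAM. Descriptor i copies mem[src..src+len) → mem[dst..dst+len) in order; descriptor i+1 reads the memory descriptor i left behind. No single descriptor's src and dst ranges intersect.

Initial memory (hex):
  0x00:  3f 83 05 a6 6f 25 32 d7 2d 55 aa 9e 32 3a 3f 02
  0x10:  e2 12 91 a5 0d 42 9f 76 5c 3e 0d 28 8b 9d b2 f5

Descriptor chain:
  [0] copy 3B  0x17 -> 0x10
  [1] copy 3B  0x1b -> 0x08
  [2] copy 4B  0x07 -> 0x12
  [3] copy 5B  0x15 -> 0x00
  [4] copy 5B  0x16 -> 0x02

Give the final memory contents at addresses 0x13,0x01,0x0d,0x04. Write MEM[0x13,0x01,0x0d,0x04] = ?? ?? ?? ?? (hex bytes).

  after D0: wrote 3B at 0x10 = 765c3e
  after D1: wrote 3B at 0x08 = 288b9d
  after D2: wrote 4B at 0x12 = d7288b9d
  after D3: wrote 5B at 0x00 = 9d9f765c3e
  after D4: wrote 5B at 0x02 = 9f765c3e0d
query mem[0x13]=0x28, mem[0x01]=0x9f, mem[0x0d]=0x3a, mem[0x04]=0x5c

MEM[0x13,0x01,0x0d,0x04] = 28 9f 3a 5c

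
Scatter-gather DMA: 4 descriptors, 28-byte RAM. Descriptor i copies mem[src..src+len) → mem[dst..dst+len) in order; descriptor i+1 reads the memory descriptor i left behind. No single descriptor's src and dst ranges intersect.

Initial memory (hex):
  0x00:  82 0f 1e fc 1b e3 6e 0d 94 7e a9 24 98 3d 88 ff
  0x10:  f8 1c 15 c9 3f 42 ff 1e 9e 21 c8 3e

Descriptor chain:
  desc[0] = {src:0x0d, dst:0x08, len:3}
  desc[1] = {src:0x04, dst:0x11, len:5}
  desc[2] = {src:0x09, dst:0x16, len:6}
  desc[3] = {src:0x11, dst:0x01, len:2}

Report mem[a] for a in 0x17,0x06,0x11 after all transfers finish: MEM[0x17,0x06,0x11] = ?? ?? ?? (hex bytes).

#0 dst[0x08+3] := {0x3d,0x88,0xff}
#1 dst[0x11+5] := {0x1b,0xe3,0x6e,0x0d,0x3d}
#2 dst[0x16+6] := {0x88,0xff,0x24,0x98,0x3d,0x88}
#3 dst[0x01+2] := {0x1b,0xe3}
query mem[0x17]=0xff, mem[0x06]=0x6e, mem[0x11]=0x1b

MEM[0x17,0x06,0x11] = ff 6e 1b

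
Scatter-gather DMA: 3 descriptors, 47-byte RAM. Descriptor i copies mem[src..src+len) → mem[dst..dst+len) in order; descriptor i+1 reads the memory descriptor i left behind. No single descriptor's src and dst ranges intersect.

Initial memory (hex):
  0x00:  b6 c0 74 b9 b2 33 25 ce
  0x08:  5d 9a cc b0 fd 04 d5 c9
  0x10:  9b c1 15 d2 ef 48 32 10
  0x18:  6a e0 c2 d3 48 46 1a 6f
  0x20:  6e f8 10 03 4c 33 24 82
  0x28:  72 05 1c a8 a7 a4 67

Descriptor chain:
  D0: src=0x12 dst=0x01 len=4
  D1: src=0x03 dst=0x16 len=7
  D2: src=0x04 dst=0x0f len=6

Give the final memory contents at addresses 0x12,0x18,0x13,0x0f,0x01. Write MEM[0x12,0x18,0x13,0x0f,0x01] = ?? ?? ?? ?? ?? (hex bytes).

#0 dst[0x01+4] := {0x15,0xd2,0xef,0x48}
#1 dst[0x16+7] := {0xef,0x48,0x33,0x25,0xce,0x5d,0x9a}
#2 dst[0x0f+6] := {0x48,0x33,0x25,0xce,0x5d,0x9a}
query mem[0x12]=0xce, mem[0x18]=0x33, mem[0x13]=0x5d, mem[0x0f]=0x48, mem[0x01]=0x15

MEM[0x12,0x18,0x13,0x0f,0x01] = ce 33 5d 48 15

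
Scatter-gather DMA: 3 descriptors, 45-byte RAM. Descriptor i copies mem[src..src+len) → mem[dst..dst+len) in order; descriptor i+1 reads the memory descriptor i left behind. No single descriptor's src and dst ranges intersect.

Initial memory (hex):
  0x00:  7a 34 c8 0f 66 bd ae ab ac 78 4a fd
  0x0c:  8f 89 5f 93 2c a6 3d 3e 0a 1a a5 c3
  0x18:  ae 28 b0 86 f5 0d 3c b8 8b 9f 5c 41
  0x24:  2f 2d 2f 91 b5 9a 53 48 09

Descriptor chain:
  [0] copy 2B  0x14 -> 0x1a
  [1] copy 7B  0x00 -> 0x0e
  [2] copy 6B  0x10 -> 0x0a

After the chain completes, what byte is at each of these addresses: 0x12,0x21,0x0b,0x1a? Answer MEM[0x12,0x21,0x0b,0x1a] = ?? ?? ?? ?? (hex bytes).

MEM[0x12,0x21,0x0b,0x1a] = 66 9f 0f 0a

  after D0: wrote 2B at 0x1a = 0a1a
  after D1: wrote 7B at 0x0e = 7a34c80f66bdae
  after D2: wrote 6B at 0x0a = c80f66bdae1a
query mem[0x12]=0x66, mem[0x21]=0x9f, mem[0x0b]=0x0f, mem[0x1a]=0x0a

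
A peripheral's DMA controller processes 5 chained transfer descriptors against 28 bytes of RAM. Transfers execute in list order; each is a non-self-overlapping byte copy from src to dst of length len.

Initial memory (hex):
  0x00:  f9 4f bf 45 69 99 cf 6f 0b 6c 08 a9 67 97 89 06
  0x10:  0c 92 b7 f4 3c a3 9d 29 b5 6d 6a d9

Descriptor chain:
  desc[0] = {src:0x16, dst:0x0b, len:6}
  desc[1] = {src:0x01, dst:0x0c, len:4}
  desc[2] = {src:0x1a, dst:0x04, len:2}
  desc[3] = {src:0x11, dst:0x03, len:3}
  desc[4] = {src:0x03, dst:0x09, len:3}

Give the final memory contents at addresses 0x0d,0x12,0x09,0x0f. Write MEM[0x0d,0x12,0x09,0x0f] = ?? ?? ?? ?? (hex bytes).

MEM[0x0d,0x12,0x09,0x0f] = bf b7 92 69

  after D0: wrote 6B at 0x0b = 9d29b56d6ad9
  after D1: wrote 4B at 0x0c = 4fbf4569
  after D2: wrote 2B at 0x04 = 6ad9
  after D3: wrote 3B at 0x03 = 92b7f4
  after D4: wrote 3B at 0x09 = 92b7f4
query mem[0x0d]=0xbf, mem[0x12]=0xb7, mem[0x09]=0x92, mem[0x0f]=0x69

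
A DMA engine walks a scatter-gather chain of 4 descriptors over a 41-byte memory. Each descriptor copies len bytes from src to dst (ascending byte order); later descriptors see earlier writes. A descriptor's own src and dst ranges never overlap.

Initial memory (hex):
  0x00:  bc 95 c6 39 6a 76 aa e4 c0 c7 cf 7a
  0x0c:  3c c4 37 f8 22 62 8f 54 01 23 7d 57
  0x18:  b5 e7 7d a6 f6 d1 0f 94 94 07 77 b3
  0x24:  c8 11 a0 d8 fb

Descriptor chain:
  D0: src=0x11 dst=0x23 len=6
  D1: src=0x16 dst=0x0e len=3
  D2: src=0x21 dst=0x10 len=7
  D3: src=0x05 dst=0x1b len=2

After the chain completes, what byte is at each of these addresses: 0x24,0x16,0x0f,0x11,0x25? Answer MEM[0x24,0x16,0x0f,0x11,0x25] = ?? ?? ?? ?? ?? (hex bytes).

#0 dst[0x23+6] := {0x62,0x8f,0x54,0x01,0x23,0x7d}
#1 dst[0x0e+3] := {0x7d,0x57,0xb5}
#2 dst[0x10+7] := {0x07,0x77,0x62,0x8f,0x54,0x01,0x23}
#3 dst[0x1b+2] := {0x76,0xaa}
query mem[0x24]=0x8f, mem[0x16]=0x23, mem[0x0f]=0x57, mem[0x11]=0x77, mem[0x25]=0x54

MEM[0x24,0x16,0x0f,0x11,0x25] = 8f 23 57 77 54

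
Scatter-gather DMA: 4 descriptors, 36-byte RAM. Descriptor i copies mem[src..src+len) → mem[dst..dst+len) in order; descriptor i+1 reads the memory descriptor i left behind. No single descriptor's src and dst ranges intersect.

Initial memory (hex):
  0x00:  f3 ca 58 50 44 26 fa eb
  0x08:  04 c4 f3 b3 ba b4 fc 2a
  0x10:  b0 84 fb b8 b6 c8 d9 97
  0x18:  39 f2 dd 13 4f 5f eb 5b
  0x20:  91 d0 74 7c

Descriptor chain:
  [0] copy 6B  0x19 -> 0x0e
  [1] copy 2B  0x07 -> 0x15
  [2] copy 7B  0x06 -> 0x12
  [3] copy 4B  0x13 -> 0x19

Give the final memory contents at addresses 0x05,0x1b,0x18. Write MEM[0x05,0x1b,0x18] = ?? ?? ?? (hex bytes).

MEM[0x05,0x1b,0x18] = 26 c4 ba

#0 dst[0x0e+6] := {0xf2,0xdd,0x13,0x4f,0x5f,0xeb}
#1 dst[0x15+2] := {0xeb,0x04}
#2 dst[0x12+7] := {0xfa,0xeb,0x04,0xc4,0xf3,0xb3,0xba}
#3 dst[0x19+4] := {0xeb,0x04,0xc4,0xf3}
query mem[0x05]=0x26, mem[0x1b]=0xc4, mem[0x18]=0xba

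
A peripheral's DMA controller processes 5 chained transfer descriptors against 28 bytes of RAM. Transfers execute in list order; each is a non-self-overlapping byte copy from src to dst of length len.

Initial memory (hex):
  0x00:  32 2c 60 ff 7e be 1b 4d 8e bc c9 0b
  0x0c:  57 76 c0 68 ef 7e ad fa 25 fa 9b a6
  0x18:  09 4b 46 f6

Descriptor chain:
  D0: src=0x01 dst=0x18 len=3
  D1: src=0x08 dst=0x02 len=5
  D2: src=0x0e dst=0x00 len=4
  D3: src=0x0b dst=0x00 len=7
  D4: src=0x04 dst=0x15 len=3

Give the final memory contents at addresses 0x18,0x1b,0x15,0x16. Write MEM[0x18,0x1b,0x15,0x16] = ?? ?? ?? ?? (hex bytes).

MEM[0x18,0x1b,0x15,0x16] = 2c f6 68 ef

D0: mem[0x18..0x1a] <- [2c 60 ff]
D1: mem[0x02..0x06] <- [8e bc c9 0b 57]
D2: mem[0x00..0x03] <- [c0 68 ef 7e]
D3: mem[0x00..0x06] <- [0b 57 76 c0 68 ef 7e]
D4: mem[0x15..0x17] <- [68 ef 7e]
query mem[0x18]=0x2c, mem[0x1b]=0xf6, mem[0x15]=0x68, mem[0x16]=0xef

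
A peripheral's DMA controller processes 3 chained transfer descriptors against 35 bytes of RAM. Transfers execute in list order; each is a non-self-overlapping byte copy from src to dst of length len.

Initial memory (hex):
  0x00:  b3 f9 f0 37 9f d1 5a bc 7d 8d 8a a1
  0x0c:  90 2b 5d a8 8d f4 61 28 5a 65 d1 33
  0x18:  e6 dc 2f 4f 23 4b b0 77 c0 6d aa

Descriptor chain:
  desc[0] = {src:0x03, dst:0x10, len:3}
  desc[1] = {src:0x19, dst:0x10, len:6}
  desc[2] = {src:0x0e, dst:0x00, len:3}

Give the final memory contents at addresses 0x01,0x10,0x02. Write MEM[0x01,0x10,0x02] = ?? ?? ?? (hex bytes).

D0: mem[0x10..0x12] <- [37 9f d1]
D1: mem[0x10..0x15] <- [dc 2f 4f 23 4b b0]
D2: mem[0x00..0x02] <- [5d a8 dc]
query mem[0x01]=0xa8, mem[0x10]=0xdc, mem[0x02]=0xdc

MEM[0x01,0x10,0x02] = a8 dc dc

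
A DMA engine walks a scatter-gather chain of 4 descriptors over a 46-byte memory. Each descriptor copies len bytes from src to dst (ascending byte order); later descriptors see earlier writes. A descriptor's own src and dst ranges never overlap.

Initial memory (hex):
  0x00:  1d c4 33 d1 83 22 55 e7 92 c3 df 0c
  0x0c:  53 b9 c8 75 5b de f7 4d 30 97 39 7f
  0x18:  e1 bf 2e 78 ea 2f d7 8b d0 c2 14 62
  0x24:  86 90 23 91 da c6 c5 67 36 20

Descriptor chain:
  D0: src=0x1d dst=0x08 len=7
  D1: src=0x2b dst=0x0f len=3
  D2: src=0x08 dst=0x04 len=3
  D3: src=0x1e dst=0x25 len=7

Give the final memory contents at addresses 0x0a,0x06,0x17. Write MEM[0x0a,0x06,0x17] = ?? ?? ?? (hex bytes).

[0] 0x1d->0x08 len=7 : 2f d7 8b d0 c2 14 62
[1] 0x2b->0x0f len=3 : 67 36 20
[2] 0x08->0x04 len=3 : 2f d7 8b
[3] 0x1e->0x25 len=7 : d7 8b d0 c2 14 62 86
query mem[0x0a]=0x8b, mem[0x06]=0x8b, mem[0x17]=0x7f

MEM[0x0a,0x06,0x17] = 8b 8b 7f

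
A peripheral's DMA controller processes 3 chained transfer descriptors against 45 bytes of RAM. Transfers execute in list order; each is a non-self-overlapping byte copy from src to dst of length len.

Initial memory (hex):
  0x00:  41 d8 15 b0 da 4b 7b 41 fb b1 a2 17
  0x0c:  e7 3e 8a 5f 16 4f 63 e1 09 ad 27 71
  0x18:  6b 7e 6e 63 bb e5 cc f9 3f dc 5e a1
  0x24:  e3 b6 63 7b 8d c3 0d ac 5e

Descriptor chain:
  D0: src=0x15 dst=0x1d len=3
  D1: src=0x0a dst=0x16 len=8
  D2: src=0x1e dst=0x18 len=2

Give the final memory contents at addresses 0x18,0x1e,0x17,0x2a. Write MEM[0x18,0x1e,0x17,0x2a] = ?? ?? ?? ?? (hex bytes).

MEM[0x18,0x1e,0x17,0x2a] = 27 27 17 0d

#0 dst[0x1d+3] := {0xad,0x27,0x71}
#1 dst[0x16+8] := {0xa2,0x17,0xe7,0x3e,0x8a,0x5f,0x16,0x4f}
#2 dst[0x18+2] := {0x27,0x71}
query mem[0x18]=0x27, mem[0x1e]=0x27, mem[0x17]=0x17, mem[0x2a]=0x0d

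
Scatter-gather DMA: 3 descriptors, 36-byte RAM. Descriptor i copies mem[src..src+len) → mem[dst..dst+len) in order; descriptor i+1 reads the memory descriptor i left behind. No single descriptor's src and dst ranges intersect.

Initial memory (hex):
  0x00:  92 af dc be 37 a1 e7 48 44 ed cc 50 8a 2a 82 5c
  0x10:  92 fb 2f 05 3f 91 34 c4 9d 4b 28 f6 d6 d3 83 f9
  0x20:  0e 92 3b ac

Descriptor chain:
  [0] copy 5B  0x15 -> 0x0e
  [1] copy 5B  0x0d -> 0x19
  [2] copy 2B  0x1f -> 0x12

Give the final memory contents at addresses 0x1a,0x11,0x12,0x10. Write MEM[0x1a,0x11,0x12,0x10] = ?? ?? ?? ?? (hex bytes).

[0] 0x15->0x0e len=5 : 91 34 c4 9d 4b
[1] 0x0d->0x19 len=5 : 2a 91 34 c4 9d
[2] 0x1f->0x12 len=2 : f9 0e
query mem[0x1a]=0x91, mem[0x11]=0x9d, mem[0x12]=0xf9, mem[0x10]=0xc4

MEM[0x1a,0x11,0x12,0x10] = 91 9d f9 c4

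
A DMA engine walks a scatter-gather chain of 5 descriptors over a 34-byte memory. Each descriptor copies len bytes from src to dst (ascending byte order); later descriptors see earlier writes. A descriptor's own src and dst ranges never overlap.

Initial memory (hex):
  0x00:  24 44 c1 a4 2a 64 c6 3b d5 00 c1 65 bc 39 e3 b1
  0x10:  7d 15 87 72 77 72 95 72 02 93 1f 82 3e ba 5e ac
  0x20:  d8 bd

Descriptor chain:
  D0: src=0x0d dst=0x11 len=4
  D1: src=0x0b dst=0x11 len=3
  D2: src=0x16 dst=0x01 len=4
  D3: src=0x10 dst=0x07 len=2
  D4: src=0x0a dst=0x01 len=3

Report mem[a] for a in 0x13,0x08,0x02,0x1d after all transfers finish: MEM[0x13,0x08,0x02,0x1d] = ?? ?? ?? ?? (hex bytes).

MEM[0x13,0x08,0x02,0x1d] = 39 65 65 ba

D0: mem[0x11..0x14] <- [39 e3 b1 7d]
D1: mem[0x11..0x13] <- [65 bc 39]
D2: mem[0x01..0x04] <- [95 72 02 93]
D3: mem[0x07..0x08] <- [7d 65]
D4: mem[0x01..0x03] <- [c1 65 bc]
query mem[0x13]=0x39, mem[0x08]=0x65, mem[0x02]=0x65, mem[0x1d]=0xba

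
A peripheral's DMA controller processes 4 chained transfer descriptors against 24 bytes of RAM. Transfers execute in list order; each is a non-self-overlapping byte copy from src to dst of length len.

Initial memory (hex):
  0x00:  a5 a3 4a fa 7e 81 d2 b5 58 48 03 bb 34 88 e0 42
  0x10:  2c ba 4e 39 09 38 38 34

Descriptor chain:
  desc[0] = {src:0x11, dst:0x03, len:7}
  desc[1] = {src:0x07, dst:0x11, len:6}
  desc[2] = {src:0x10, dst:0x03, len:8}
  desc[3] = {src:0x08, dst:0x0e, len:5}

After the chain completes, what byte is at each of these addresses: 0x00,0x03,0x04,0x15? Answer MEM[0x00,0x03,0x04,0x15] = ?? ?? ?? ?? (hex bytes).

[0] 0x11->0x03 len=7 : ba 4e 39 09 38 38 34
[1] 0x07->0x11 len=6 : 38 38 34 03 bb 34
[2] 0x10->0x03 len=8 : 2c 38 38 34 03 bb 34 34
[3] 0x08->0x0e len=5 : bb 34 34 bb 34
query mem[0x00]=0xa5, mem[0x03]=0x2c, mem[0x04]=0x38, mem[0x15]=0xbb

MEM[0x00,0x03,0x04,0x15] = a5 2c 38 bb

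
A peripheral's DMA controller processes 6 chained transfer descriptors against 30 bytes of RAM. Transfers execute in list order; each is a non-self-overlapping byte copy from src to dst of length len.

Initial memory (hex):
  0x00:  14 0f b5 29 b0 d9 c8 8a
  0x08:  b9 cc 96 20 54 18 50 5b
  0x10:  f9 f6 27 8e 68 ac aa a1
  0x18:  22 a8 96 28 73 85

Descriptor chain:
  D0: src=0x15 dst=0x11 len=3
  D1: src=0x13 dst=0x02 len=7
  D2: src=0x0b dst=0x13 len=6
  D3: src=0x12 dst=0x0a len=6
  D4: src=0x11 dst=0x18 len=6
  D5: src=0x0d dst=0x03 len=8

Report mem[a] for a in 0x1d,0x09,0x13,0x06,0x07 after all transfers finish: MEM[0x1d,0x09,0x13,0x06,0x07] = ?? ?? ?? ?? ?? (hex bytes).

MEM[0x1d,0x09,0x13,0x06,0x07] = 50 20 20 f9 ac

  after D0: wrote 3B at 0x11 = acaaa1
  after D1: wrote 7B at 0x02 = a168acaaa122a8
  after D2: wrote 6B at 0x13 = 205418505bf9
  after D3: wrote 6B at 0x0a = aa205418505b
  after D4: wrote 6B at 0x18 = acaa20541850
  after D5: wrote 8B at 0x03 = 18505bf9acaa2054
query mem[0x1d]=0x50, mem[0x09]=0x20, mem[0x13]=0x20, mem[0x06]=0xf9, mem[0x07]=0xac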